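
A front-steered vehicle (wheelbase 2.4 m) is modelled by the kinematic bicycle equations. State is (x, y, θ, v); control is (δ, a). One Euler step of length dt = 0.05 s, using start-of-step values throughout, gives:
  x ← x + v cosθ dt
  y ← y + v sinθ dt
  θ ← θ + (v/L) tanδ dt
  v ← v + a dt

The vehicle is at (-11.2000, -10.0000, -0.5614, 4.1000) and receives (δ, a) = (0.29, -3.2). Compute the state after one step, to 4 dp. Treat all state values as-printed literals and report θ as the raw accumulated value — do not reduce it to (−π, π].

(-11.0265, -10.1091, -0.5359, 3.9400)

x' = -11.2000 + 4.1000·cos(-0.5614)·0.05 = -11.0265
y' = -10.0000 + 4.1000·sin(-0.5614)·0.05 = -10.1091
θ' = -0.5614 + (4.1000/2.4)·tan(0.29)·0.05 = -0.5359
v' = 4.1000 − 3.2000·0.05 = 3.9400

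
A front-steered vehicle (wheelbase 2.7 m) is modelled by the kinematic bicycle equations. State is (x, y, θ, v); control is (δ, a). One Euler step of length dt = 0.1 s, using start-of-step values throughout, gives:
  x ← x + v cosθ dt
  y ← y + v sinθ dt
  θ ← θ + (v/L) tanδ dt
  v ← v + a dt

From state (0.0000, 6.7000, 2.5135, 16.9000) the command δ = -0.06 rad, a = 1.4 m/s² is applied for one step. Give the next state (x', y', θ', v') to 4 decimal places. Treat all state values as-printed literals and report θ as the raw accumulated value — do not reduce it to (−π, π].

x' = 0.0000 + 16.9000·cos(2.5135)·0.1 = -1.3675
y' = 6.7000 + 16.9000·sin(2.5135)·0.1 = 7.6930
θ' = 2.5135 + (16.9000/2.7)·tan(-0.06)·0.1 = 2.4759
v' = 16.9000 + 1.4000·0.1 = 17.0400

(-1.3675, 7.6930, 2.4759, 17.0400)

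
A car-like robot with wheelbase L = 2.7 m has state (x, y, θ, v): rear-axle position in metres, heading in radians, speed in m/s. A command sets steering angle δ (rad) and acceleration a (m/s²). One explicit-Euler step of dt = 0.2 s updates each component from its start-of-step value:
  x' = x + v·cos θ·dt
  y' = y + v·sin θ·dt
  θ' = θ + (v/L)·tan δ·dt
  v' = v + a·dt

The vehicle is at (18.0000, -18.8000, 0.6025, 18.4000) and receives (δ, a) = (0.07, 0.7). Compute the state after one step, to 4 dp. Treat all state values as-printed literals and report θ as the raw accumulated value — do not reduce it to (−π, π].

(21.0320, -16.7145, 0.6981, 18.5400)

x' = 18.0000 + 18.4000·cos(0.6025)·0.2 = 21.0320
y' = -18.8000 + 18.4000·sin(0.6025)·0.2 = -16.7145
θ' = 0.6025 + (18.4000/2.7)·tan(0.07)·0.2 = 0.6981
v' = 18.4000 + 0.7000·0.2 = 18.5400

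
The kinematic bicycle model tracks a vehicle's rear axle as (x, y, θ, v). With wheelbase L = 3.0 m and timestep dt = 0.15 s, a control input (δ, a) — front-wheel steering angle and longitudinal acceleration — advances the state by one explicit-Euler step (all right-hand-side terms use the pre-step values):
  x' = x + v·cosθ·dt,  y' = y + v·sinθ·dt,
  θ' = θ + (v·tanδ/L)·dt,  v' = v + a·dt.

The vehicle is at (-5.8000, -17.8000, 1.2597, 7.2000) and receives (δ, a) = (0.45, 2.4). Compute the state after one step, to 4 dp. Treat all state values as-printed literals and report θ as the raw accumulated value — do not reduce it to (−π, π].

(-5.4694, -16.7718, 1.4336, 7.5600)

x' = -5.8000 + 7.2000·cos(1.2597)·0.15 = -5.4694
y' = -17.8000 + 7.2000·sin(1.2597)·0.15 = -16.7718
θ' = 1.2597 + (7.2000/3.0)·tan(0.45)·0.15 = 1.4336
v' = 7.2000 + 2.4000·0.15 = 7.5600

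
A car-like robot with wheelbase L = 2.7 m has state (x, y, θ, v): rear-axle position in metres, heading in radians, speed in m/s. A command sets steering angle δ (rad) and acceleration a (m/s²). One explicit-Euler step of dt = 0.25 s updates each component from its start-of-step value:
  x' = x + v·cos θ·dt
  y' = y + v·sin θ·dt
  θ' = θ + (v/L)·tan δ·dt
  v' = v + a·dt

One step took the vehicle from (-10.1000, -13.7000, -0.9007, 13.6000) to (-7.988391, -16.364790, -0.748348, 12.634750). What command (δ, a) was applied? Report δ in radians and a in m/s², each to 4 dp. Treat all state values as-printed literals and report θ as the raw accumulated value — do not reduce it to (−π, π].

δ = 0.1204, a = -3.8610

a = (v'−v)/dt = (-0.965250)/0.25 = -3.8610
Δθ = θ'−θ = 0.152352;  (v·dt/L) = 13.6000·0.25/2.7 = 1.259259
tan δ = Δθ·L/(v·dt) = 0.120985  →  δ = 0.1204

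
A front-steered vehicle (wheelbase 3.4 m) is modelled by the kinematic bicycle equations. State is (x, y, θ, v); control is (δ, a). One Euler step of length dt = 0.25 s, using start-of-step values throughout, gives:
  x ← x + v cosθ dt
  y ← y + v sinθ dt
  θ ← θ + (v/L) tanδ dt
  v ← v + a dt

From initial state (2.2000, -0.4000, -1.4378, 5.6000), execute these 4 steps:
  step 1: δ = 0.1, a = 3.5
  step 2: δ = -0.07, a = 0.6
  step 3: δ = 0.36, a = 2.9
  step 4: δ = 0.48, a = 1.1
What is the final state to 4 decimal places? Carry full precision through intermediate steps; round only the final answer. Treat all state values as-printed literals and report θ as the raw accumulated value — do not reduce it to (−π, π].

(3.4845, -6.7634, -0.9651, 7.6250)

after step 1 (δ=0.1, a=3.5): (2.385646, -1.787637, -1.396486, 6.475000)
after step 2 (δ=-0.07, a=0.6): (2.666385, -3.381857, -1.429867, 6.625000)
after step 3 (δ=0.36, a=2.9): (2.899027, -5.021686, -1.246509, 7.350000)
after step 4 (δ=0.48, a=1.1): (3.484515, -6.763413, -0.965150, 7.625000)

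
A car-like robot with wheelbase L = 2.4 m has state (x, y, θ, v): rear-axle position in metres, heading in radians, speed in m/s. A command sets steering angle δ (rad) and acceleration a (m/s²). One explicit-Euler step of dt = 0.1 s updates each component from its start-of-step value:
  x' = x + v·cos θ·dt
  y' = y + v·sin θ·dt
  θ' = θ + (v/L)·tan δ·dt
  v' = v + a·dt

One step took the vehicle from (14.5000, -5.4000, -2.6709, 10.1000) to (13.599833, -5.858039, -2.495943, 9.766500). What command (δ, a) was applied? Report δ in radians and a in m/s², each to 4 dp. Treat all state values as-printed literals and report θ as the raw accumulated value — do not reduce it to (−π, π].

a = (v'−v)/dt = (-0.333500)/0.1 = -3.3350
Δθ = θ'−θ = 0.174957;  (v·dt/L) = 10.1000·0.1/2.4 = 0.420833
tan δ = Δθ·L/(v·dt) = 0.415739  →  δ = 0.3940

δ = 0.3940, a = -3.3350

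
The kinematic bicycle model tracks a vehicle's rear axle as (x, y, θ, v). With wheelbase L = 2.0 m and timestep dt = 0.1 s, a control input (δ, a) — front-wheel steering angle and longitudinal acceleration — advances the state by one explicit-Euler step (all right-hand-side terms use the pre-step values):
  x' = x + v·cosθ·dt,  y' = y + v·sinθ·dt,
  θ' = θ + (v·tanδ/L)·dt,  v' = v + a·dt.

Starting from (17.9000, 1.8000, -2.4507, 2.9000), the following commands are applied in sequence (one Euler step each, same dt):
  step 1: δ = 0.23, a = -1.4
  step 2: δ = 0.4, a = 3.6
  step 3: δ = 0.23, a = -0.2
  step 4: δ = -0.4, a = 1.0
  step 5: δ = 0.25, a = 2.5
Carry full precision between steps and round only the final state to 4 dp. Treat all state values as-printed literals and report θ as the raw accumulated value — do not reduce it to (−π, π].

(16.8040, 0.7664, -2.3466, 3.4500)

after step 1 (δ=0.23, a=-1.4): (17.676504, 1.615205, -2.416749, 2.760000)
after step 2 (δ=0.4, a=3.6): (17.469889, 1.432212, -2.358404, 3.120000)
after step 3 (δ=0.23, a=-0.2): (17.248785, 1.212082, -2.321877, 3.100000)
after step 4 (δ=-0.4, a=1.0): (17.037232, 0.985487, -2.387410, 3.200000)
after step 5 (δ=0.25, a=2.5): (16.804006, 0.766386, -2.346556, 3.450000)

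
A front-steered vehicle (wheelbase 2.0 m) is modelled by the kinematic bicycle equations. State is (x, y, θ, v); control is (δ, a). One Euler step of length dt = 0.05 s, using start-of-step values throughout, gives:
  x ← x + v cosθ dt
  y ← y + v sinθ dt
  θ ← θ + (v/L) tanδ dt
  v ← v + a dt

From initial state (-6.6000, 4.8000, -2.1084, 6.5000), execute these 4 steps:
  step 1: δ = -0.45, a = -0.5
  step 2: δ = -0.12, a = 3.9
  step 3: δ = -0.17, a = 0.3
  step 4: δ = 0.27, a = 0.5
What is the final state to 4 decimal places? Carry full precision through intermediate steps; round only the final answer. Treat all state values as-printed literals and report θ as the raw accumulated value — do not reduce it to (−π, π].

after step 1 (δ=-0.45, a=-0.5): (-6.766426, 4.520845, -2.186896, 6.475000)
after step 2 (δ=-0.12, a=3.9): (-6.953507, 4.256620, -2.206415, 6.670000)
after step 3 (δ=-0.17, a=0.3): (-7.151498, 3.988251, -2.235039, 6.685000)
after step 4 (δ=0.27, a=0.5): (-7.357550, 3.725068, -2.188786, 6.710000)

(-7.3576, 3.7251, -2.1888, 6.7100)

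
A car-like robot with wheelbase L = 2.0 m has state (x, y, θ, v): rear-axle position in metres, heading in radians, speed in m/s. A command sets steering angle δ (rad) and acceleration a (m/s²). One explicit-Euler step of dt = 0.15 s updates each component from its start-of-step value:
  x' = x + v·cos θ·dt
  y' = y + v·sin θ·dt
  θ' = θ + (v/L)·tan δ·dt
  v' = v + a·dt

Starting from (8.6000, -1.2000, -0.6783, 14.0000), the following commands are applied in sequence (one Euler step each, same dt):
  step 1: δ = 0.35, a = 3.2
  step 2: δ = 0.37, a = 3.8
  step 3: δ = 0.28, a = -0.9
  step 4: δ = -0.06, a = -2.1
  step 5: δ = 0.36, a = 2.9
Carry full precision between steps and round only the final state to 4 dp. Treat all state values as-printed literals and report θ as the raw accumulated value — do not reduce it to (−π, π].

after step 1 (δ=0.35, a=3.2): (10.235145, -2.517688, -0.295020, 14.480000)
after step 2 (δ=0.37, a=3.8): (12.313307, -3.149216, 0.126199, 15.050000)
after step 3 (δ=0.28, a=-0.9): (14.552854, -2.865077, 0.450776, 14.915000)
after step 4 (δ=-0.06, a=-2.1): (16.566623, -1.890387, 0.383578, 14.600000)
after step 5 (δ=0.36, a=2.9): (18.597479, -1.070799, 0.795739, 15.035000)

(18.5975, -1.0708, 0.7957, 15.0350)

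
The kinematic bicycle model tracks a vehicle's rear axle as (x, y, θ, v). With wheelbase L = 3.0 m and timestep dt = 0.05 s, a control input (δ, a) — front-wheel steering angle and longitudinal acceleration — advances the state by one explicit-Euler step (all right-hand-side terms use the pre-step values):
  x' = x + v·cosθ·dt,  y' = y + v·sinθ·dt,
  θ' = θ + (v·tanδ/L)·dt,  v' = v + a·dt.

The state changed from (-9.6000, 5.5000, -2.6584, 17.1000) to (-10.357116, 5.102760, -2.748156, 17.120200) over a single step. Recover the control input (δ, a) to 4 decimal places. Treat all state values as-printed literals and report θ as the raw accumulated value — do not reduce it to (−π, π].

δ = -0.3051, a = 0.4040

a = (v'−v)/dt = (0.020200)/0.05 = 0.4040
Δθ = θ'−θ = -0.089756;  (v·dt/L) = 17.1000·0.05/3.0 = 0.285000
tan δ = Δθ·L/(v·dt) = -0.314933  →  δ = -0.3051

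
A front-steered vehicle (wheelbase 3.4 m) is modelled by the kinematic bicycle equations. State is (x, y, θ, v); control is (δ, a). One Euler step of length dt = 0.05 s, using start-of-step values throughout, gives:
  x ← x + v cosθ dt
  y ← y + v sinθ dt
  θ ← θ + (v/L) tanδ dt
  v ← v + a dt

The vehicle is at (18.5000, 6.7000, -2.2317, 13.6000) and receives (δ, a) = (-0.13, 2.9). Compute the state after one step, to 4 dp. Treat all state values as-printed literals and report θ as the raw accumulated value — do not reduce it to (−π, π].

(18.0826, 6.1632, -2.2578, 13.7450)

x' = 18.5000 + 13.6000·cos(-2.2317)·0.05 = 18.0826
y' = 6.7000 + 13.6000·sin(-2.2317)·0.05 = 6.1632
θ' = -2.2317 + (13.6000/3.4)·tan(-0.13)·0.05 = -2.2578
v' = 13.6000 + 2.9000·0.05 = 13.7450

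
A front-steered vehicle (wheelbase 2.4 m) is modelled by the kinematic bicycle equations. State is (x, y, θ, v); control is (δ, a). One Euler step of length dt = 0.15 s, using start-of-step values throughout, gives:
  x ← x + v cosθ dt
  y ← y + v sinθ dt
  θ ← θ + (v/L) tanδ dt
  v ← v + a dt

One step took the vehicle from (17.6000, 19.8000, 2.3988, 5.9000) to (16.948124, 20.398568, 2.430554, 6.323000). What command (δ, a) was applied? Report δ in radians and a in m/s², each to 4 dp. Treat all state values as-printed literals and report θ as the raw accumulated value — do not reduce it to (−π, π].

δ = 0.0859, a = 2.8200

a = (v'−v)/dt = (0.423000)/0.15 = 2.8200
Δθ = θ'−θ = 0.031754;  (v·dt/L) = 5.9000·0.15/2.4 = 0.368750
tan δ = Δθ·L/(v·dt) = 0.086113  →  δ = 0.0859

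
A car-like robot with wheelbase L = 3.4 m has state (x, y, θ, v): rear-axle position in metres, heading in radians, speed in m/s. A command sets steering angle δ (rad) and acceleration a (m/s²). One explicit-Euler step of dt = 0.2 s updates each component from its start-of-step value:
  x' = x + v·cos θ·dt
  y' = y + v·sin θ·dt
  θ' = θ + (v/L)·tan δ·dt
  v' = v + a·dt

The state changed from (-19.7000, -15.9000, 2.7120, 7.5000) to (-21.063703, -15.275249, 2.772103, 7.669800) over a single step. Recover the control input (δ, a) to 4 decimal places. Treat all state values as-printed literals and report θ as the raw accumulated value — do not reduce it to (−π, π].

a = (v'−v)/dt = (0.169800)/0.2 = 0.8490
Δθ = θ'−θ = 0.060103;  (v·dt/L) = 7.5000·0.2/3.4 = 0.441176
tan δ = Δθ·L/(v·dt) = 0.136233  →  δ = 0.1354

δ = 0.1354, a = 0.8490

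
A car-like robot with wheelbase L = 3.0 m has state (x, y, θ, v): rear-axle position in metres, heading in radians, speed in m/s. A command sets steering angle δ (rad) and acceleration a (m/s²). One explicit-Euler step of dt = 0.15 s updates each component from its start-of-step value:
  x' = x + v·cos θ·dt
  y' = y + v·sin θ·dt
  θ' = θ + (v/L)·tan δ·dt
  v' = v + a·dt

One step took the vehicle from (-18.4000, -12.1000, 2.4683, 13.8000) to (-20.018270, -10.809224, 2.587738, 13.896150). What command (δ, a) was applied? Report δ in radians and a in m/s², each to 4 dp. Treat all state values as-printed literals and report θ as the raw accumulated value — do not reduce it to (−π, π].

a = (v'−v)/dt = (0.096150)/0.15 = 0.6410
Δθ = θ'−θ = 0.119438;  (v·dt/L) = 13.8000·0.15/3.0 = 0.690000
tan δ = Δθ·L/(v·dt) = 0.173099  →  δ = 0.1714

δ = 0.1714, a = 0.6410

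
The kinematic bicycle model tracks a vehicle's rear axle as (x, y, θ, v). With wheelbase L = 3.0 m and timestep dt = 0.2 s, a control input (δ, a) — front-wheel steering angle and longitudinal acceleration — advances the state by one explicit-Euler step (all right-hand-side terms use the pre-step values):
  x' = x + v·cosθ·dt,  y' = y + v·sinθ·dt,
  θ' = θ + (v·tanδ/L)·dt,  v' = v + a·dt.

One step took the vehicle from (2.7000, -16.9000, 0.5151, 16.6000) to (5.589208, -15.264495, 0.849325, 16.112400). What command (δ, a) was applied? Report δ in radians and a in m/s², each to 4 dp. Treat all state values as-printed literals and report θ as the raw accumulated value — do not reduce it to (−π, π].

a = (v'−v)/dt = (-0.487600)/0.2 = -2.4380
Δθ = θ'−θ = 0.334225;  (v·dt/L) = 16.6000·0.2/3.0 = 1.106667
tan δ = Δθ·L/(v·dt) = 0.302011  →  δ = 0.2933

δ = 0.2933, a = -2.4380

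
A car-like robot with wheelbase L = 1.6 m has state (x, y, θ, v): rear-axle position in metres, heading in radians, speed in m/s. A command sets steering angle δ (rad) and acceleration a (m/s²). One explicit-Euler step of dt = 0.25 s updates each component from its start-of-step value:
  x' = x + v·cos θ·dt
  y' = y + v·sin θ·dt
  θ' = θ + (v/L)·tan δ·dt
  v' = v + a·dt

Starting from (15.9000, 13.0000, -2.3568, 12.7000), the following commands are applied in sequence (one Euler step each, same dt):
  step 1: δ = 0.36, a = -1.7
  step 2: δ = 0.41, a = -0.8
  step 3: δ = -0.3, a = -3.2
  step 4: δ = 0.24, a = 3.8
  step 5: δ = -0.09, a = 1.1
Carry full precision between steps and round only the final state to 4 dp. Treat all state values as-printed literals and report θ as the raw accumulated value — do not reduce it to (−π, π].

after step 1 (δ=0.36, a=-1.7): (13.653577, 10.756296, -1.609876, 12.275000)
after step 2 (δ=0.41, a=-0.8): (13.533683, 7.689889, -0.776267, 12.075000)
after step 3 (δ=-0.3, a=-3.2): (15.687665, 5.574891, -1.359897, 11.275000)
after step 4 (δ=0.24, a=3.8): (16.277740, 2.818596, -0.928775, 12.225000)
after step 5 (δ=-0.09, a=1.1): (18.107870, 0.370885, -1.101155, 12.500000)

(18.1079, 0.3709, -1.1012, 12.5000)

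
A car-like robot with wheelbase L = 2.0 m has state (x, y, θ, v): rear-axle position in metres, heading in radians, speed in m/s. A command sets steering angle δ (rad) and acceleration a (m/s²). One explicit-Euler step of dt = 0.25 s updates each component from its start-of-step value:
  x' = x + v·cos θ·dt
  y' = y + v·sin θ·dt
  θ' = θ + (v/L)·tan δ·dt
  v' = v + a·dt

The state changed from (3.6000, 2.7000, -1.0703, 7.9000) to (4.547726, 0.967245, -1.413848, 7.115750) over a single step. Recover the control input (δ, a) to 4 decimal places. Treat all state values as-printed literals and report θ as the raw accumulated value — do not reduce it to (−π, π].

δ = -0.3348, a = -3.1370

a = (v'−v)/dt = (-0.784250)/0.25 = -3.1370
Δθ = θ'−θ = -0.343548;  (v·dt/L) = 7.9000·0.25/2.0 = 0.987500
tan δ = Δθ·L/(v·dt) = -0.347897  →  δ = -0.3348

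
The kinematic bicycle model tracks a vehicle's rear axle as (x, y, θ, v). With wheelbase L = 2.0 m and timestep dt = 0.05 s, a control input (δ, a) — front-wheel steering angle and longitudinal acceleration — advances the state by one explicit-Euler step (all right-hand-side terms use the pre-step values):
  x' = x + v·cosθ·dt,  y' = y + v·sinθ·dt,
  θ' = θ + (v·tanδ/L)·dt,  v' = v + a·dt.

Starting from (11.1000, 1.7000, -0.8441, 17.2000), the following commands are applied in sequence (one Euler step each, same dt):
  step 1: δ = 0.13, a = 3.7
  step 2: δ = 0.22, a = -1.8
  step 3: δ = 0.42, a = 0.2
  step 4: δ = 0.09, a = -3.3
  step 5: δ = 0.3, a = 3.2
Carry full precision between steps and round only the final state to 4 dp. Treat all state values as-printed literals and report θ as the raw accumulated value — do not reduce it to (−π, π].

(14.4798, -0.9022, -0.3260, 17.3000)

after step 1 (δ=0.13, a=3.7): (11.671388, 1.057259, -0.787883, 17.385000)
after step 2 (δ=0.22, a=-1.8): (12.284511, 0.441081, -0.690692, 17.295000)
after step 3 (δ=0.42, a=0.2): (12.951065, -0.109826, -0.497606, 17.305000)
after step 4 (δ=0.09, a=-3.3): (13.711384, -0.522830, -0.458564, 17.140000)
after step 5 (δ=0.3, a=3.2): (14.479847, -0.902190, -0.326013, 17.300000)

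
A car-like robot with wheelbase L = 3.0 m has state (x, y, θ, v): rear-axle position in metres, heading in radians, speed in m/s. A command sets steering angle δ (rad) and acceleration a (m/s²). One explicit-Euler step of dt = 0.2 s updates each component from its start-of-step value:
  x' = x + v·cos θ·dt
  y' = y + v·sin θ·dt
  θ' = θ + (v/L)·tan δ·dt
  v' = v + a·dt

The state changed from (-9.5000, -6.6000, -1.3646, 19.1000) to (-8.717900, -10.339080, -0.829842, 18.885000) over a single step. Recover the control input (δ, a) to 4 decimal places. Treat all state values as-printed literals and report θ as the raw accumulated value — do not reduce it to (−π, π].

a = (v'−v)/dt = (-0.215000)/0.2 = -1.0750
Δθ = θ'−θ = 0.534758;  (v·dt/L) = 19.1000·0.2/3.0 = 1.273333
tan δ = Δθ·L/(v·dt) = 0.419967  →  δ = 0.3976

δ = 0.3976, a = -1.0750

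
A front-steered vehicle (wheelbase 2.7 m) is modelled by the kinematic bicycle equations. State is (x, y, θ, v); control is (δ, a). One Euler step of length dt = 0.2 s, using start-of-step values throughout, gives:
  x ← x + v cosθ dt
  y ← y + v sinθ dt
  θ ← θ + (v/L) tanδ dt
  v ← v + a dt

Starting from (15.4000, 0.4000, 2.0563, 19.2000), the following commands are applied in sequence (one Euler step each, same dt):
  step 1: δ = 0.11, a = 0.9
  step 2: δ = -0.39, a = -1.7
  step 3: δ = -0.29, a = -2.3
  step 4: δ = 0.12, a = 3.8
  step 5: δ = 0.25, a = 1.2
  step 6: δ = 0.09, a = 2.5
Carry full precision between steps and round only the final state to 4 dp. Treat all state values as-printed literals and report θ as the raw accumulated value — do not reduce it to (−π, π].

after step 1 (δ=0.11, a=0.9): (13.608049, 3.796250, 2.213379, 19.380000)
after step 2 (δ=-0.39, a=-1.7): (11.285299, 6.899185, 1.623286, 19.040000)
after step 3 (δ=-0.29, a=-2.3): (11.085509, 10.701941, 1.202414, 18.580000)
after step 4 (δ=0.12, a=3.8): (12.423667, 14.168638, 1.368367, 19.340000)
after step 5 (δ=0.25, a=1.2): (13.201328, 17.957657, 1.734168, 19.580000)
after step 6 (δ=0.09, a=2.5): (12.564408, 21.821514, 1.865055, 20.080000)

(12.5644, 21.8215, 1.8651, 20.0800)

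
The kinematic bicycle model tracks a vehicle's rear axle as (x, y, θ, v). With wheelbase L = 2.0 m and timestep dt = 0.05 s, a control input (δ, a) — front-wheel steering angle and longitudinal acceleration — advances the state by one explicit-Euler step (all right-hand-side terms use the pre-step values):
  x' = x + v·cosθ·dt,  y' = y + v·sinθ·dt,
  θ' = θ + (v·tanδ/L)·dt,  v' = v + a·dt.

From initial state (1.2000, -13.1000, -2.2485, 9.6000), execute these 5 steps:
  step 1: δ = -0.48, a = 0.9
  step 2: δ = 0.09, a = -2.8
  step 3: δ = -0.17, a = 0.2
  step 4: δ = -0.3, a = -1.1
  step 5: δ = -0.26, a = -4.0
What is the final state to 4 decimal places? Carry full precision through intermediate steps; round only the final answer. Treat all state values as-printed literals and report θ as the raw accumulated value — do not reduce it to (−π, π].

after step 1 (δ=-0.48, a=0.9): (0.899037, -13.473927, -2.373447, 9.645000)
after step 2 (δ=0.09, a=-2.8): (0.552203, -13.808996, -2.351687, 9.505000)
after step 3 (δ=-0.17, a=0.2): (0.217669, -14.146560, -2.392477, 9.515000)
after step 4 (δ=-0.3, a=-1.1): (-0.130719, -14.470542, -2.466060, 9.460000)
after step 5 (δ=-0.26, a=-4.0): (-0.499836, -14.766315, -2.528974, 9.260000)

(-0.4998, -14.7663, -2.5290, 9.2600)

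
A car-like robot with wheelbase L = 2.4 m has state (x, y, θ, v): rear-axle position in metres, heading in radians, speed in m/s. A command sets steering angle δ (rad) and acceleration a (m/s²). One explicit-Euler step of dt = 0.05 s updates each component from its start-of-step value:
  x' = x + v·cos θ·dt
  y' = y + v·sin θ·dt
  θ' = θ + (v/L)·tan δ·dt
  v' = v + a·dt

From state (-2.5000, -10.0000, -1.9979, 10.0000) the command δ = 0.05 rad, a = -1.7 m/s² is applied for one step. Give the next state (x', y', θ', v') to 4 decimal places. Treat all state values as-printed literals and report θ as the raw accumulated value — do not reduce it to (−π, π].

(-2.7071, -10.4551, -1.9875, 9.9150)

x' = -2.5000 + 10.0000·cos(-1.9979)·0.05 = -2.7071
y' = -10.0000 + 10.0000·sin(-1.9979)·0.05 = -10.4551
θ' = -1.9979 + (10.0000/2.4)·tan(0.05)·0.05 = -1.9875
v' = 10.0000 − 1.7000·0.05 = 9.9150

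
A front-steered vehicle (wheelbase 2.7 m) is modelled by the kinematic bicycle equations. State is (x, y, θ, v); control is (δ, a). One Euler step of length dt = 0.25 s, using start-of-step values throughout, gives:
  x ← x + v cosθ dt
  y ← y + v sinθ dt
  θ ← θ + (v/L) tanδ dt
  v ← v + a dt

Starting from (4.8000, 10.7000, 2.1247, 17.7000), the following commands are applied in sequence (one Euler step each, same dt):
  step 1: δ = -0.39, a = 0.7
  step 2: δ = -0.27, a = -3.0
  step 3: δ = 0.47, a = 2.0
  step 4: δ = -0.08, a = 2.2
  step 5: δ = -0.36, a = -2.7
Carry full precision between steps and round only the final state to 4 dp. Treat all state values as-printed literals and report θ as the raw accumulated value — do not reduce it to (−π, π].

(3.9114, 31.3014, 1.0341, 17.5000)

after step 1 (δ=-0.39, a=0.7): (2.472400, 14.463364, 1.451027, 17.875000)
after step 2 (δ=-0.27, a=-3.0): (3.006342, 18.900100, 0.992966, 17.125000)
after step 3 (δ=0.47, a=2.0): (5.344793, 22.486289, 1.798422, 17.625000)
after step 4 (δ=-0.08, a=2.2): (4.350459, 26.778880, 1.667587, 18.175000)
after step 5 (δ=-0.36, a=-2.7): (3.911354, 31.301363, 1.034150, 17.500000)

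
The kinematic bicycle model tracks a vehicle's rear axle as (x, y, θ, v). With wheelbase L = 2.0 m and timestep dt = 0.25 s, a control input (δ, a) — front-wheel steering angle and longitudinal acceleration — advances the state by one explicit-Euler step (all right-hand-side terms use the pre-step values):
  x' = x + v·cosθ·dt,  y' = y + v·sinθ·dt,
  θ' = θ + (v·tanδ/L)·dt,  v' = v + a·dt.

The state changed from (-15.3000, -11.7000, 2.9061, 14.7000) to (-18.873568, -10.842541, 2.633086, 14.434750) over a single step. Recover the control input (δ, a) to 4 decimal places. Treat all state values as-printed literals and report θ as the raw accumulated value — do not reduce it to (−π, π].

δ = -0.1475, a = -1.0610

a = (v'−v)/dt = (-0.265250)/0.25 = -1.0610
Δθ = θ'−θ = -0.273014;  (v·dt/L) = 14.7000·0.25/2.0 = 1.837500
tan δ = Δθ·L/(v·dt) = -0.148579  →  δ = -0.1475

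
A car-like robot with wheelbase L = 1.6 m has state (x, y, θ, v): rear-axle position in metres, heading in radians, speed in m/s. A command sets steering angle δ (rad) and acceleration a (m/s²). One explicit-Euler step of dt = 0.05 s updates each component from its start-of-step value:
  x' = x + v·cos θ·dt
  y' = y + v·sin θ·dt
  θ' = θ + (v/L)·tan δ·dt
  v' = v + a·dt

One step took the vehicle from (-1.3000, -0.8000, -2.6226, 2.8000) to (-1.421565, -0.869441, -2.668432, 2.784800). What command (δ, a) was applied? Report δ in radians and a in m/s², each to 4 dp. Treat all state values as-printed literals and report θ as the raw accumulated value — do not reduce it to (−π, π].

a = (v'−v)/dt = (-0.015200)/0.05 = -0.3040
Δθ = θ'−θ = -0.045832;  (v·dt/L) = 2.8000·0.05/1.6 = 0.087500
tan δ = Δθ·L/(v·dt) = -0.523794  →  δ = -0.4825

δ = -0.4825, a = -0.3040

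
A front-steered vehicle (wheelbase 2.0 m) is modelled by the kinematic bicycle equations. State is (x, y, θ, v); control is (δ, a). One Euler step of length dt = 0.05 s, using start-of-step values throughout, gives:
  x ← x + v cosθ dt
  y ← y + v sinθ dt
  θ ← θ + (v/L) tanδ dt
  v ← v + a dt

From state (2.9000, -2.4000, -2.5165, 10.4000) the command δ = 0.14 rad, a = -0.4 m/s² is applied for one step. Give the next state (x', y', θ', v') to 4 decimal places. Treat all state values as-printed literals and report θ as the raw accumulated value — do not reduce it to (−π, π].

(2.4783, -2.7043, -2.4799, 10.3800)

x' = 2.9000 + 10.4000·cos(-2.5165)·0.05 = 2.4783
y' = -2.4000 + 10.4000·sin(-2.5165)·0.05 = -2.7043
θ' = -2.5165 + (10.4000/2.0)·tan(0.14)·0.05 = -2.4799
v' = 10.4000 − 0.4000·0.05 = 10.3800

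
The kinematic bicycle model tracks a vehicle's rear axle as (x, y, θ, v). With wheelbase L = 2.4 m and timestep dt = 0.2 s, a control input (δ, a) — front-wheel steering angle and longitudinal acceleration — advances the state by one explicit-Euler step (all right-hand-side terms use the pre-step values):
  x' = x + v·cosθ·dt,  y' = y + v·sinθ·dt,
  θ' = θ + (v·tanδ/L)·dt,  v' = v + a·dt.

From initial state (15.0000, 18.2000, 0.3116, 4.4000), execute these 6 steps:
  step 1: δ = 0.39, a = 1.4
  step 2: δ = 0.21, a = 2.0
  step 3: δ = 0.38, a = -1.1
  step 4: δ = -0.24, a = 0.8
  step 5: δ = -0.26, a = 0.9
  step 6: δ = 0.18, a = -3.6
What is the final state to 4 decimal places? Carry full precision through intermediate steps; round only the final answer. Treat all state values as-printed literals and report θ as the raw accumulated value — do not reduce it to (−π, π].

after step 1 (δ=0.39, a=1.4): (15.837623, 18.469792, 0.462320, 4.680000)
after step 2 (δ=0.21, a=2.0): (16.675362, 18.887272, 0.545446, 5.080000)
after step 3 (δ=0.38, a=-1.1): (17.543936, 19.414372, 0.714530, 4.860000)
after step 4 (δ=-0.24, a=0.8): (18.278186, 20.051288, 0.615420, 5.020000)
after step 5 (δ=-0.26, a=0.9): (19.097983, 20.630899, 0.504134, 5.200000)
after step 6 (δ=0.18, a=-3.6): (20.008600, 21.133270, 0.582988, 4.480000)

(20.0086, 21.1333, 0.5830, 4.4800)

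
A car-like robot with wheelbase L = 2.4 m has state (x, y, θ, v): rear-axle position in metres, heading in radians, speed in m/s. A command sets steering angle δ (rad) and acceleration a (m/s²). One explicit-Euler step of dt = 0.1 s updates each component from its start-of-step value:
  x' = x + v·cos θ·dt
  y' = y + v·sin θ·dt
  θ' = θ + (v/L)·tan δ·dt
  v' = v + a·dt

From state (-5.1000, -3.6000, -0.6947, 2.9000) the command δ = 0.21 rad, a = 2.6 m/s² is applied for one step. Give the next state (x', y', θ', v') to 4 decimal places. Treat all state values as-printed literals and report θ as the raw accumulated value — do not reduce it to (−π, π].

(-4.8772, -3.7856, -0.6689, 3.1600)

x' = -5.1000 + 2.9000·cos(-0.6947)·0.1 = -4.8772
y' = -3.6000 + 2.9000·sin(-0.6947)·0.1 = -3.7856
θ' = -0.6947 + (2.9000/2.4)·tan(0.21)·0.1 = -0.6689
v' = 2.9000 + 2.6000·0.1 = 3.1600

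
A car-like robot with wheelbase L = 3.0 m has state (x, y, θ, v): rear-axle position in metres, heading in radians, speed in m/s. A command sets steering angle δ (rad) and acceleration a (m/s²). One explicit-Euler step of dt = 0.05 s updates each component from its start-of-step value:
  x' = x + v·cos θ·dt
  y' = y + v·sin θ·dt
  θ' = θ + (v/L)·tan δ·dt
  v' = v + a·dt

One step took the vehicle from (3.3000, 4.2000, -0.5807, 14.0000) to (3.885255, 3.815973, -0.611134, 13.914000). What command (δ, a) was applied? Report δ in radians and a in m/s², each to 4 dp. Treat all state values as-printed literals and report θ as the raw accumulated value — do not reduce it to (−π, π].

a = (v'−v)/dt = (-0.086000)/0.05 = -1.7200
Δθ = θ'−θ = -0.030434;  (v·dt/L) = 14.0000·0.05/3.0 = 0.233333
tan δ = Δθ·L/(v·dt) = -0.130431  →  δ = -0.1297

δ = -0.1297, a = -1.7200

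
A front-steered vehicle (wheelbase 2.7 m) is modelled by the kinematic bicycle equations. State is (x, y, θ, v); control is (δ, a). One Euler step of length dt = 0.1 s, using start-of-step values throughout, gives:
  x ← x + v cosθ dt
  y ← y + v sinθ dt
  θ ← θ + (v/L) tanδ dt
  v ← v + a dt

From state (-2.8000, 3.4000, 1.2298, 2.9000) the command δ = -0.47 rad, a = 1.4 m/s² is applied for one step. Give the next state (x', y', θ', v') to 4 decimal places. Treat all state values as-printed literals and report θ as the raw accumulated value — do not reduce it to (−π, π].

x' = -2.8000 + 2.9000·cos(1.2298)·0.1 = -2.7030
y' = 3.4000 + 2.9000·sin(1.2298)·0.1 = 3.6733
θ' = 1.2298 + (2.9000/2.7)·tan(-0.47)·0.1 = 1.1752
v' = 2.9000 + 1.4000·0.1 = 3.0400

(-2.7030, 3.6733, 1.1752, 3.0400)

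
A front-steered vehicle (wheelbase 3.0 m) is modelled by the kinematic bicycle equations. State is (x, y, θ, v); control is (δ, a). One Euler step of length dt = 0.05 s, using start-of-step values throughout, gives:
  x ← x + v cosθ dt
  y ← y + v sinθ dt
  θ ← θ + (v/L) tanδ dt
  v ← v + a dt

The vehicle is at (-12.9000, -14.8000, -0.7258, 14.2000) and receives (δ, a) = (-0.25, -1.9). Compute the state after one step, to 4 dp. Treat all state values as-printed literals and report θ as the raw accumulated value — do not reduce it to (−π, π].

(-12.3689, -15.2713, -0.7862, 14.1050)

x' = -12.9000 + 14.2000·cos(-0.7258)·0.05 = -12.3689
y' = -14.8000 + 14.2000·sin(-0.7258)·0.05 = -15.2713
θ' = -0.7258 + (14.2000/3.0)·tan(-0.25)·0.05 = -0.7862
v' = 14.2000 − 1.9000·0.05 = 14.1050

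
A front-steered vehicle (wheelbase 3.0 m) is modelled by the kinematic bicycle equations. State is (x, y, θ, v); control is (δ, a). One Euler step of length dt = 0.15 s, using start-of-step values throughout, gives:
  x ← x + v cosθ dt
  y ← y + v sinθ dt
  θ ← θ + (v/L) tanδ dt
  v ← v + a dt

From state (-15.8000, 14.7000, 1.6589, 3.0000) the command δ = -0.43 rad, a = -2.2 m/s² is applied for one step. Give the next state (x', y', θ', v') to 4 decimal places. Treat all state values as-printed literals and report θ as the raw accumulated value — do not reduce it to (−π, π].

x' = -15.8000 + 3.0000·cos(1.6589)·0.15 = -15.8396
y' = 14.7000 + 3.0000·sin(1.6589)·0.15 = 15.1483
θ' = 1.6589 + (3.0000/3.0)·tan(-0.43)·0.15 = 1.5901
v' = 3.0000 − 2.2000·0.15 = 2.6700

(-15.8396, 15.1483, 1.5901, 2.6700)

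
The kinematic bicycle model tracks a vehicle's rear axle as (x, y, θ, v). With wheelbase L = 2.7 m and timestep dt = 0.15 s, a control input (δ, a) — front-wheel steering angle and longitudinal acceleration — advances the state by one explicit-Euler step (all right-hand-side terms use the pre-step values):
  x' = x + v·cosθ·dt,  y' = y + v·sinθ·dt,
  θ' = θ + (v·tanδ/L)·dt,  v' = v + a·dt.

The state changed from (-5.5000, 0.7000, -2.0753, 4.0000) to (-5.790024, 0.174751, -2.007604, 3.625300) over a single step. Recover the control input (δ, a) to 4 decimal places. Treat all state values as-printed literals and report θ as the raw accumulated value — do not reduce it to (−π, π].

a = (v'−v)/dt = (-0.374700)/0.15 = -2.4980
Δθ = θ'−θ = 0.067696;  (v·dt/L) = 4.0000·0.15/2.7 = 0.222222
tan δ = Δθ·L/(v·dt) = 0.304632  →  δ = 0.2957

δ = 0.2957, a = -2.4980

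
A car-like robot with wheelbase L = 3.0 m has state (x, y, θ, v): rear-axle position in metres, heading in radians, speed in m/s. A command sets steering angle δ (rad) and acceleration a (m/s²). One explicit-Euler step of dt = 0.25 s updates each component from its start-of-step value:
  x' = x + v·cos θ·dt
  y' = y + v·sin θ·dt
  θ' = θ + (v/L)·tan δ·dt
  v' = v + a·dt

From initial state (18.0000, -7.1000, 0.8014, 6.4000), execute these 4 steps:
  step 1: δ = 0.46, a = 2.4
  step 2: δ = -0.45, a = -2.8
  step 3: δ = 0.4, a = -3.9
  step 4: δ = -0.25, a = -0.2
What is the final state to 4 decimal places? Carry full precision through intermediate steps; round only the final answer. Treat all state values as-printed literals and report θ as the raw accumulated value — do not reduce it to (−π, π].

after step 1 (δ=0.46, a=2.4): (19.113123, -5.950671, 1.065639, 7.000000)
after step 2 (δ=-0.45, a=-2.8): (19.960026, -4.419248, 0.783857, 6.300000)
after step 3 (δ=0.4, a=-3.9): (21.075434, -3.307273, 1.005824, 5.325000)
after step 4 (δ=-0.25, a=-0.2): (21.788176, -2.182895, 0.892516, 5.275000)

(21.7882, -2.1829, 0.8925, 5.2750)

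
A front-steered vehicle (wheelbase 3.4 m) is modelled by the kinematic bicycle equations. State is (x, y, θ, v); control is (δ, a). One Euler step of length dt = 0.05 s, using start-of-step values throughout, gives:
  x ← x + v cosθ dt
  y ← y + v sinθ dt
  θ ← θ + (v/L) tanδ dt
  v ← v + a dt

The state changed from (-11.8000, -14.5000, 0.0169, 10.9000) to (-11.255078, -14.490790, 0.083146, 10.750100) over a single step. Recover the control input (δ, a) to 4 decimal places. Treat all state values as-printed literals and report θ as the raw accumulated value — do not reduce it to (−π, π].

δ = 0.3919, a = -2.9980

a = (v'−v)/dt = (-0.149900)/0.05 = -2.9980
Δθ = θ'−θ = 0.066246;  (v·dt/L) = 10.9000·0.05/3.4 = 0.160294
tan δ = Δθ·L/(v·dt) = 0.413278  →  δ = 0.3919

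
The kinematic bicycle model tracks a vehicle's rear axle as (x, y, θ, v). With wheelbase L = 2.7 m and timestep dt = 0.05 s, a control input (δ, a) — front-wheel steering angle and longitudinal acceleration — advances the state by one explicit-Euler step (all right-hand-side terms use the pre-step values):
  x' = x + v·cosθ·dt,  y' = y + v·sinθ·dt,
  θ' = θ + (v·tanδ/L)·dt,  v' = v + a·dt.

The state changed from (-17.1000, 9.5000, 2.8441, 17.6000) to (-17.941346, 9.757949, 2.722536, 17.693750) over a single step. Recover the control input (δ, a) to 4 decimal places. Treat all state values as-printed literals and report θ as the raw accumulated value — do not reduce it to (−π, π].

δ = -0.3570, a = 1.8750

a = (v'−v)/dt = (0.093750)/0.05 = 1.8750
Δθ = θ'−θ = -0.121564;  (v·dt/L) = 17.6000·0.05/2.7 = 0.325926
tan δ = Δθ·L/(v·dt) = -0.372980  →  δ = -0.3570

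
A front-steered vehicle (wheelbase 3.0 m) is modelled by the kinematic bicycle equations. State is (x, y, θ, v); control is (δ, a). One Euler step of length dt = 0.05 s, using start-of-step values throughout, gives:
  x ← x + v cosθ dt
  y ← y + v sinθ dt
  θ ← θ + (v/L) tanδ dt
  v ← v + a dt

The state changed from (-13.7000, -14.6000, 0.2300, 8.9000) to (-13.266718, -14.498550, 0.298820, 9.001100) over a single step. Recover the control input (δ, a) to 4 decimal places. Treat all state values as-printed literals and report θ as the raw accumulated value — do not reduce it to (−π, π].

a = (v'−v)/dt = (0.101100)/0.05 = 2.0220
Δθ = θ'−θ = 0.068820;  (v·dt/L) = 8.9000·0.05/3.0 = 0.148333
tan δ = Δθ·L/(v·dt) = 0.463955  →  δ = 0.4344

δ = 0.4344, a = 2.0220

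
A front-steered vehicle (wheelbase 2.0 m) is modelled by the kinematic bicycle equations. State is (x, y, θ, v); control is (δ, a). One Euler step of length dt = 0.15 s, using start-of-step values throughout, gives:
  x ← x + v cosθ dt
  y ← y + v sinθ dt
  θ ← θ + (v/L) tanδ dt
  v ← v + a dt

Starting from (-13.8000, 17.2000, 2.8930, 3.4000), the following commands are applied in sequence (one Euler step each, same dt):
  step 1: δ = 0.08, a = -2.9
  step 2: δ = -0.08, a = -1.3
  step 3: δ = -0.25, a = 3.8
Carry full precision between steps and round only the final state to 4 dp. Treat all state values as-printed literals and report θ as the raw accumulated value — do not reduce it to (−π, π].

after step 1 (δ=0.08, a=-2.9): (-14.294322, 17.325480, 2.913444, 2.965000)
after step 2 (δ=-0.08, a=-1.3): (-14.727547, 17.426072, 2.895616, 2.770000)
after step 3 (δ=-0.25, a=3.8): (-15.130541, 17.527248, 2.842568, 3.340000)

(-15.1305, 17.5272, 2.8426, 3.3400)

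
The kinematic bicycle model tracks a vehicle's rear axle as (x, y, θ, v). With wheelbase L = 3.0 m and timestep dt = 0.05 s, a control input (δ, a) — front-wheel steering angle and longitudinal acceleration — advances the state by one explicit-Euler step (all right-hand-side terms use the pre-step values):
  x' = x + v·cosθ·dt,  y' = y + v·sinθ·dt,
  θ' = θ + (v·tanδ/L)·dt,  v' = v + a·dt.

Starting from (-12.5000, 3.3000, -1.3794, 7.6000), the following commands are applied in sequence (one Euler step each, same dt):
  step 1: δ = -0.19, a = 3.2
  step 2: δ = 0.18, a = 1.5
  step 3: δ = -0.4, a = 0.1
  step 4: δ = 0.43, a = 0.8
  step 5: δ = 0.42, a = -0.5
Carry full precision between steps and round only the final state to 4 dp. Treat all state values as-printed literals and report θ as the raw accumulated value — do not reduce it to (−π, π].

(-12.1596, 1.3848, -1.3169, 7.8550)

after step 1 (δ=-0.19, a=3.2): (-12.427713, 2.926939, -1.403761, 7.760000)
after step 2 (δ=0.18, a=1.5): (-12.363204, 2.544339, -1.380226, 7.835000)
after step 3 (δ=-0.4, a=0.1): (-12.288999, 2.159681, -1.435436, 7.840000)
after step 4 (δ=0.43, a=0.8): (-12.236099, 1.771267, -1.375509, 7.880000)
after step 5 (δ=0.42, a=-0.5): (-12.159644, 1.384756, -1.316859, 7.855000)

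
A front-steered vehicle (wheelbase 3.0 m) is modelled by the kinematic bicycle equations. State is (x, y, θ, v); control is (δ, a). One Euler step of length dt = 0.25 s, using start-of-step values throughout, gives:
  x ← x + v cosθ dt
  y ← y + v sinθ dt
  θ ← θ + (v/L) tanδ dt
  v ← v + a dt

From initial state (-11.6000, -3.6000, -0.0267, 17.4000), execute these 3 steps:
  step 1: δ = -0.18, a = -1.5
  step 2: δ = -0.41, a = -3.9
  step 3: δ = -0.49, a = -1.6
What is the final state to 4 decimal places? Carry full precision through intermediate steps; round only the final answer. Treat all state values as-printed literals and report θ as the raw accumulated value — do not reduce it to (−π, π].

after step 1 (δ=-0.18, a=-1.5): (-7.251550, -3.716131, -0.290556, 17.025000)
after step 2 (δ=-0.41, a=-3.9): (-3.173702, -4.935482, -0.907189, 16.050000)
after step 3 (δ=-0.49, a=-1.6): (-0.702152, -8.096430, -1.620595, 15.650000)

(-0.7022, -8.0964, -1.6206, 15.6500)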